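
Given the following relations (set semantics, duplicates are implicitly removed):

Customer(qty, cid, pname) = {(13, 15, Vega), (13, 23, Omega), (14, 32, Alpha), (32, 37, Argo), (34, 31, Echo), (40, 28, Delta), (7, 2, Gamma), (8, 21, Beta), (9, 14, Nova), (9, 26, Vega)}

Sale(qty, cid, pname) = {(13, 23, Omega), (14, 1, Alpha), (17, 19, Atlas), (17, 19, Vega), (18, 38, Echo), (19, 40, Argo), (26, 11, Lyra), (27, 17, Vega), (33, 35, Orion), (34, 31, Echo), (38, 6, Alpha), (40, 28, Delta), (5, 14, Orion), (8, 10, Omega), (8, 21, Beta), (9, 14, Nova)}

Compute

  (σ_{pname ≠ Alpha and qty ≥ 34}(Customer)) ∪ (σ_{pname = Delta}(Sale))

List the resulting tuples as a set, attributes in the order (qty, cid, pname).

{(34, 31, Echo), (40, 28, Delta)}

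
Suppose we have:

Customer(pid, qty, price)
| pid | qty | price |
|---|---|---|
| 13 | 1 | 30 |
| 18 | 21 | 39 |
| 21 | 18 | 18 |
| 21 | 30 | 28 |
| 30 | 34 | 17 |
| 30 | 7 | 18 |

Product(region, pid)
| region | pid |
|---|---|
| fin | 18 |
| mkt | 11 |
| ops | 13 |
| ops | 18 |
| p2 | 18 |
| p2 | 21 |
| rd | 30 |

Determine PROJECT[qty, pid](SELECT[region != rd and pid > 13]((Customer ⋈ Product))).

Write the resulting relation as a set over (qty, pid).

{(18, 21), (21, 18), (30, 21)}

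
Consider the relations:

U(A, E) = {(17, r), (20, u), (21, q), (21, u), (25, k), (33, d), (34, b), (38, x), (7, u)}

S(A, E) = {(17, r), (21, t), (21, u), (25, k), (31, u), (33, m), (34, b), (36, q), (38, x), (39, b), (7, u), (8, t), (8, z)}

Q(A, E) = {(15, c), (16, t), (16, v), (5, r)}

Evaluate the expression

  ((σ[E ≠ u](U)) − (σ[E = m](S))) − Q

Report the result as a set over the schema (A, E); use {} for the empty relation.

Apply σ_{E ≠ u}; surviving tuples: {(17, r), (21, q), (25, k), (33, d), (34, b), (38, x)}
Apply σ_{E = m}; surviving tuples: {(33, m)}
Taking the difference: {(17, r), (21, q), (25, k), (33, d), (34, b), (38, x)}
Taking the difference: {(17, r), (21, q), (25, k), (33, d), (34, b), (38, x)}

{(17, r), (21, q), (25, k), (33, d), (34, b), (38, x)}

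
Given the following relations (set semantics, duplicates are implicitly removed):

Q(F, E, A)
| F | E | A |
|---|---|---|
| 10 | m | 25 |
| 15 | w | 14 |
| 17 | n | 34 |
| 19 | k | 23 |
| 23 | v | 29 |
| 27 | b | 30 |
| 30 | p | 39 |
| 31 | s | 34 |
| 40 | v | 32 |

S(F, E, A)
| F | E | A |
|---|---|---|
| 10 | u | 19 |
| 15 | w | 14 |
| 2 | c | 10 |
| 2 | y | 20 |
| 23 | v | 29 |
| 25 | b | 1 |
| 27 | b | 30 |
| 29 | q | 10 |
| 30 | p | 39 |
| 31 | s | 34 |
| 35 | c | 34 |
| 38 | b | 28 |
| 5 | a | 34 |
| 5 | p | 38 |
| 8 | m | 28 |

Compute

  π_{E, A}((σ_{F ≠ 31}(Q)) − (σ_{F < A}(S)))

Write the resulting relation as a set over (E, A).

{(k, 23), (m, 25), (n, 34), (v, 32), (w, 14)}

Filtering on F ≠ 31 leaves {(10, m, 25), (15, w, 14), (17, n, 34), (19, k, 23), (23, v, 29), (27, b, 30), (30, p, 39), (40, v, 32)}.
Filtering on F < A leaves {(10, u, 19), (2, c, 10), (2, y, 20), (23, v, 29), (27, b, 30), (30, p, 39), (31, s, 34), (5, a, 34), (5, p, 38), (8, m, 28)}.
Taking the difference: {(10, m, 25), (15, w, 14), (17, n, 34), (19, k, 23), (40, v, 32)}
π_{E, A} gives {(k, 23), (m, 25), (n, 34), (v, 32), (w, 14)}.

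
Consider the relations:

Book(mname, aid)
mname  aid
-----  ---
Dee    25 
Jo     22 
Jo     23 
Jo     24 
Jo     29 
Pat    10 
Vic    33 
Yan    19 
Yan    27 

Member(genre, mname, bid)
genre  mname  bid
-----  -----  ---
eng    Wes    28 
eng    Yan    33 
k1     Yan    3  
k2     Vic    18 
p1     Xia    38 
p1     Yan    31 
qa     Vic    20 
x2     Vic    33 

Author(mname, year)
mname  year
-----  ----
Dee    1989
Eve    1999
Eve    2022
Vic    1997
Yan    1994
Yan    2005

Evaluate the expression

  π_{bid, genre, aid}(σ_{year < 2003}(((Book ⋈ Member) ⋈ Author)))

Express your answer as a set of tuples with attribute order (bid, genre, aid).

{(18, k2, 33), (20, qa, 33), (3, k1, 19), (3, k1, 27), (31, p1, 19), (31, p1, 27), (33, eng, 19), (33, eng, 27), (33, x2, 33)}

Natural join on mname: {(Vic, 33, k2, 18), (Vic, 33, qa, 20), (Vic, 33, x2, 33), (Yan, 19, eng, 33), (Yan, 19, k1, 3), (Yan, 19, p1, 31), (Yan, 27, eng, 33), (Yan, 27, k1, 3), (Yan, 27, p1, 31)}
Natural join on mname: {(Vic, 33, k2, 18, 1997), (Vic, 33, qa, 20, 1997), (Vic, 33, x2, 33, 1997), (Yan, 19, eng, 33, 1994), (Yan, 19, eng, 33, 2005), (Yan, 19, k1, 3, 1994), (Yan, 19, k1, 3, 2005), (Yan, 19, p1, 31, 1994), (Yan, 19, p1, 31, 2005), (Yan, 27, eng, 33, 1994), (Yan, 27, eng, 33, 2005), (Yan, 27, k1, 3, 1994), (Yan, 27, k1, 3, 2005), (Yan, 27, p1, 31, 1994), (Yan, 27, p1, 31, 2005)}
Selection year < 2003: {(Vic, 33, k2, 18, 1997), (Vic, 33, qa, 20, 1997), (Vic, 33, x2, 33, 1997), (Yan, 19, eng, 33, 1994), (Yan, 19, k1, 3, 1994), (Yan, 19, p1, 31, 1994), (Yan, 27, eng, 33, 1994), (Yan, 27, k1, 3, 1994), (Yan, 27, p1, 31, 1994)}
Keep only column(s) bid, genre, aid: {(18, k2, 33), (20, qa, 33), (3, k1, 19), (3, k1, 27), (31, p1, 19), (31, p1, 27), (33, eng, 19), (33, eng, 27), (33, x2, 33)}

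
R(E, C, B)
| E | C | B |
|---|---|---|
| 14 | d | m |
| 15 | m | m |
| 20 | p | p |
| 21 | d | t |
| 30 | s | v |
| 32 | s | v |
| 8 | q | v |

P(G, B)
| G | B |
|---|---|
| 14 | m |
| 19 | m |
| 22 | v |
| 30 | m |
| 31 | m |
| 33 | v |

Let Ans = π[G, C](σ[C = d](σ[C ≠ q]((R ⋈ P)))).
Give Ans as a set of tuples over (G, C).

{(14, d), (19, d), (30, d), (31, d)}

Natural join on B: {(14, d, m, 14), (14, d, m, 19), (14, d, m, 30), (14, d, m, 31), (15, m, m, 14), (15, m, m, 19), (15, m, m, 30), (15, m, m, 31), (30, s, v, 22), (30, s, v, 33), (32, s, v, 22), (32, s, v, 33), (8, q, v, 22), (8, q, v, 33)}
σ[C ≠ q]: keep tuples satisfying C ≠ q → {(14, d, m, 14), (14, d, m, 19), (14, d, m, 30), (14, d, m, 31), (15, m, m, 14), (15, m, m, 19), (15, m, m, 30), (15, m, m, 31), (30, s, v, 22), (30, s, v, 33), (32, s, v, 22), (32, s, v, 33)}
σ[C = d]: keep tuples satisfying C = d → {(14, d, m, 14), (14, d, m, 19), (14, d, m, 30), (14, d, m, 31)}
Keep only column(s) G, C: {(14, d), (19, d), (30, d), (31, d)}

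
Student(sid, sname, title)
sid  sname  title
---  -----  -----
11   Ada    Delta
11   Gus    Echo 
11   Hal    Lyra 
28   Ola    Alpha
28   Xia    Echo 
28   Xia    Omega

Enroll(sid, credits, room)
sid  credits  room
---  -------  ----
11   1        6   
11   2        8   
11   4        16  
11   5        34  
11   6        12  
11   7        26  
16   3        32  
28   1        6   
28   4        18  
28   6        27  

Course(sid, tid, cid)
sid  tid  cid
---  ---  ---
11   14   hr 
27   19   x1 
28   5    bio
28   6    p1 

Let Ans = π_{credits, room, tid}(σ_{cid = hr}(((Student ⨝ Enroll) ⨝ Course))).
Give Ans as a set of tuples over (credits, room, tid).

{(1, 6, 14), (2, 8, 14), (4, 16, 14), (5, 34, 14), (6, 12, 14), (7, 26, 14)}

Joining Student and Enroll on sid yields {(11, Ada, Delta, 1, 6), (11, Ada, Delta, 2, 8), (11, Ada, Delta, 4, 16), (11, Ada, Delta, 5, 34), (11, Ada, Delta, 6, 12), (11, Ada, Delta, 7, 26), (11, Gus, Echo, 1, 6), (11, Gus, Echo, 2, 8), (11, Gus, Echo, 4, 16), (11, Gus, Echo, 5, 34), (11, Gus, Echo, 6, 12), (11, Gus, Echo, 7, 26), (11, Hal, Lyra, 1, 6), (11, Hal, Lyra, 2, 8), (11, Hal, Lyra, 4, 16), (11, Hal, Lyra, 5, 34), (11, Hal, Lyra, 6, 12), (11, Hal, Lyra, 7, 26), (28, Ola, Alpha, 1, 6), (28, Ola, Alpha, 4, 18), (28, Ola, Alpha, 6, 27), (28, Xia, Echo, 1, 6), (28, Xia, Echo, 4, 18), (28, Xia, Echo, 6, 27), (28, Xia, Omega, 1, 6), (28, Xia, Omega, 4, 18), (28, Xia, Omega, 6, 27)}.
Joining (Student ⨝ Enroll) and Course on sid yields {(11, Ada, Delta, 1, 6, 14, hr), (11, Ada, Delta, 2, 8, 14, hr), (11, Ada, Delta, 4, 16, 14, hr), (11, Ada, Delta, 5, 34, 14, hr), (11, Ada, Delta, 6, 12, 14, hr), (11, Ada, Delta, 7, 26, 14, hr), (11, Gus, Echo, 1, 6, 14, hr), (11, Gus, Echo, 2, 8, 14, hr), (11, Gus, Echo, 4, 16, 14, hr), (11, Gus, Echo, 5, 34, 14, hr), (11, Gus, Echo, 6, 12, 14, hr), (11, Gus, Echo, 7, 26, 14, hr), (11, Hal, Lyra, 1, 6, 14, hr), (11, Hal, Lyra, 2, 8, 14, hr), (11, Hal, Lyra, 4, 16, 14, hr), (11, Hal, Lyra, 5, 34, 14, hr), (11, Hal, Lyra, 6, 12, 14, hr), (11, Hal, Lyra, 7, 26, 14, hr), (28, Ola, Alpha, 1, 6, 5, bio), (28, Ola, Alpha, 1, 6, 6, p1), (28, Ola, Alpha, 4, 18, 5, bio), (28, Ola, Alpha, 4, 18, 6, p1), (28, Ola, Alpha, 6, 27, 5, bio), (28, Ola, Alpha, 6, 27, 6, p1), (28, Xia, Echo, 1, 6, 5, bio), (28, Xia, Echo, 1, 6, 6, p1), (28, Xia, Echo, 4, 18, 5, bio), (28, Xia, Echo, 4, 18, 6, p1), (28, Xia, Echo, 6, 27, 5, bio), (28, Xia, Echo, 6, 27, 6, p1), (28, Xia, Omega, 1, 6, 5, bio), (28, Xia, Omega, 1, 6, 6, p1), (28, Xia, Omega, 4, 18, 5, bio), (28, Xia, Omega, 4, 18, 6, p1), (28, Xia, Omega, 6, 27, 5, bio), (28, Xia, Omega, 6, 27, 6, p1)}.
Selection cid = hr: {(11, Ada, Delta, 1, 6, 14, hr), (11, Ada, Delta, 2, 8, 14, hr), (11, Ada, Delta, 4, 16, 14, hr), (11, Ada, Delta, 5, 34, 14, hr), (11, Ada, Delta, 6, 12, 14, hr), (11, Ada, Delta, 7, 26, 14, hr), (11, Gus, Echo, 1, 6, 14, hr), (11, Gus, Echo, 2, 8, 14, hr), (11, Gus, Echo, 4, 16, 14, hr), (11, Gus, Echo, 5, 34, 14, hr), (11, Gus, Echo, 6, 12, 14, hr), (11, Gus, Echo, 7, 26, 14, hr), (11, Hal, Lyra, 1, 6, 14, hr), (11, Hal, Lyra, 2, 8, 14, hr), (11, Hal, Lyra, 4, 16, 14, hr), (11, Hal, Lyra, 5, 34, 14, hr), (11, Hal, Lyra, 6, 12, 14, hr), (11, Hal, Lyra, 7, 26, 14, hr)}
Keep only column(s) credits, room, tid (12 duplicate(s) eliminated): {(1, 6, 14), (2, 8, 14), (4, 16, 14), (5, 34, 14), (6, 12, 14), (7, 26, 14)}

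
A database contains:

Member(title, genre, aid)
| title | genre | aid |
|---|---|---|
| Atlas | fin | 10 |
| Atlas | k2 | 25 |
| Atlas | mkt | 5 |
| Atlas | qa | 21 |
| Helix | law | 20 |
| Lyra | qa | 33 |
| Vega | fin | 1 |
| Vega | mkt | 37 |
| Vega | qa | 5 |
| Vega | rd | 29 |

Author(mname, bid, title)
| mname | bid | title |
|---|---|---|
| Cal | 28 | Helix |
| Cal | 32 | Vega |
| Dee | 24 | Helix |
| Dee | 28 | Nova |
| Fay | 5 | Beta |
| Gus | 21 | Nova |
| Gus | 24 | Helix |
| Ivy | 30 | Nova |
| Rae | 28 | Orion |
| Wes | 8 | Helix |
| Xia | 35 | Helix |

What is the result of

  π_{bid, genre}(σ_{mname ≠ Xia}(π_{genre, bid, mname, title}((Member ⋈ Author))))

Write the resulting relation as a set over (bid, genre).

{(24, law), (28, law), (32, fin), (32, mkt), (32, qa), (32, rd), (8, law)}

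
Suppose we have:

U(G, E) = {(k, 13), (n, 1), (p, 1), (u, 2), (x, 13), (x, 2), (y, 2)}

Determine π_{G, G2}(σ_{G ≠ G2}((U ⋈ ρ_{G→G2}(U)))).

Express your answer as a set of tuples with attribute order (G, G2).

ρ[G→G2]: schema becomes (G2, E); tuples unchanged.
Joining U and ρ_{G→G2}(U) on E yields {(k, 13, k), (k, 13, x), (n, 1, n), (n, 1, p), (p, 1, n), (p, 1, p), (u, 2, u), (u, 2, x), (u, 2, y), (x, 13, k), (x, 13, x), (x, 2, u), (x, 2, x), (x, 2, y), (y, 2, u), (y, 2, x), (y, 2, y)}.
Filtering on G ≠ G2 leaves {(k, 13, x), (n, 1, p), (p, 1, n), (u, 2, x), (u, 2, y), (x, 13, k), (x, 2, u), (x, 2, y), (y, 2, u), (y, 2, x)}.
π_{G, G2} gives {(k, x), (n, p), (p, n), (u, x), (u, y), (x, k), (x, u), (x, y), (y, u), (y, x)}.

{(k, x), (n, p), (p, n), (u, x), (u, y), (x, k), (x, u), (x, y), (y, u), (y, x)}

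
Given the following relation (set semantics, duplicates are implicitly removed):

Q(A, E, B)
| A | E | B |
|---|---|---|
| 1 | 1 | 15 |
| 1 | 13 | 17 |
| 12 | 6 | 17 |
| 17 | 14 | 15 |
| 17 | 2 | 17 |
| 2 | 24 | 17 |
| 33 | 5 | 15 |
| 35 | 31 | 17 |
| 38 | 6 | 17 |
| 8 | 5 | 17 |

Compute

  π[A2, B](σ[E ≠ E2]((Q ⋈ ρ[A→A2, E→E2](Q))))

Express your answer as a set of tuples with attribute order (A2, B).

ρ[A→A2, E→E2]: schema becomes (A2, E2, B); tuples unchanged.
Joining Q and ρ[A→A2, E→E2](Q) on B yields {(1, 1, 15, 1, 1), (1, 1, 15, 17, 14), (1, 1, 15, 33, 5), (1, 13, 17, 1, 13), (1, 13, 17, 12, 6), (1, 13, 17, 17, 2), (1, 13, 17, 2, 24), (1, 13, 17, 35, 31), (1, 13, 17, 38, 6), (1, 13, 17, 8, 5), (12, 6, 17, 1, 13), (12, 6, 17, 12, 6), (12, 6, 17, 17, 2), (12, 6, 17, 2, 24), (12, 6, 17, 35, 31), (12, 6, 17, 38, 6), (12, 6, 17, 8, 5), (17, 14, 15, 1, 1), (17, 14, 15, 17, 14), (17, 14, 15, 33, 5), (17, 2, 17, 1, 13), (17, 2, 17, 12, 6), (17, 2, 17, 17, 2), (17, 2, 17, 2, 24), (17, 2, 17, 35, 31), (17, 2, 17, 38, 6), (17, 2, 17, 8, 5), (2, 24, 17, 1, 13), (2, 24, 17, 12, 6), (2, 24, 17, 17, 2), (2, 24, 17, 2, 24), (2, 24, 17, 35, 31), (2, 24, 17, 38, 6), (2, 24, 17, 8, 5), (33, 5, 15, 1, 1), (33, 5, 15, 17, 14), (33, 5, 15, 33, 5), (35, 31, 17, 1, 13), (35, 31, 17, 12, 6), (35, 31, 17, 17, 2), (35, 31, 17, 2, 24), (35, 31, 17, 35, 31), (35, 31, 17, 38, 6), (35, 31, 17, 8, 5), (38, 6, 17, 1, 13), (38, 6, 17, 12, 6), (38, 6, 17, 17, 2), (38, 6, 17, 2, 24), (38, 6, 17, 35, 31), (38, 6, 17, 38, 6), (38, 6, 17, 8, 5), (8, 5, 17, 1, 13), (8, 5, 17, 12, 6), (8, 5, 17, 17, 2), (8, 5, 17, 2, 24), (8, 5, 17, 35, 31), (8, 5, 17, 38, 6), (8, 5, 17, 8, 5)}.
Filtering on E ≠ E2 leaves {(1, 1, 15, 17, 14), (1, 1, 15, 33, 5), (1, 13, 17, 12, 6), (1, 13, 17, 17, 2), (1, 13, 17, 2, 24), (1, 13, 17, 35, 31), (1, 13, 17, 38, 6), (1, 13, 17, 8, 5), (12, 6, 17, 1, 13), (12, 6, 17, 17, 2), (12, 6, 17, 2, 24), (12, 6, 17, 35, 31), (12, 6, 17, 8, 5), (17, 14, 15, 1, 1), (17, 14, 15, 33, 5), (17, 2, 17, 1, 13), (17, 2, 17, 12, 6), (17, 2, 17, 2, 24), (17, 2, 17, 35, 31), (17, 2, 17, 38, 6), (17, 2, 17, 8, 5), (2, 24, 17, 1, 13), (2, 24, 17, 12, 6), (2, 24, 17, 17, 2), (2, 24, 17, 35, 31), (2, 24, 17, 38, 6), (2, 24, 17, 8, 5), (33, 5, 15, 1, 1), (33, 5, 15, 17, 14), (35, 31, 17, 1, 13), (35, 31, 17, 12, 6), (35, 31, 17, 17, 2), (35, 31, 17, 2, 24), (35, 31, 17, 38, 6), (35, 31, 17, 8, 5), (38, 6, 17, 1, 13), (38, 6, 17, 17, 2), (38, 6, 17, 2, 24), (38, 6, 17, 35, 31), (38, 6, 17, 8, 5), (8, 5, 17, 1, 13), (8, 5, 17, 12, 6), (8, 5, 17, 17, 2), (8, 5, 17, 2, 24), (8, 5, 17, 35, 31), (8, 5, 17, 38, 6)}.
π[A2, B]: project onto (A2, B) (36 duplicate(s) eliminated) → {(1, 15), (1, 17), (12, 17), (17, 15), (17, 17), (2, 17), (33, 15), (35, 17), (38, 17), (8, 17)}

{(1, 15), (1, 17), (12, 17), (17, 15), (17, 17), (2, 17), (33, 15), (35, 17), (38, 17), (8, 17)}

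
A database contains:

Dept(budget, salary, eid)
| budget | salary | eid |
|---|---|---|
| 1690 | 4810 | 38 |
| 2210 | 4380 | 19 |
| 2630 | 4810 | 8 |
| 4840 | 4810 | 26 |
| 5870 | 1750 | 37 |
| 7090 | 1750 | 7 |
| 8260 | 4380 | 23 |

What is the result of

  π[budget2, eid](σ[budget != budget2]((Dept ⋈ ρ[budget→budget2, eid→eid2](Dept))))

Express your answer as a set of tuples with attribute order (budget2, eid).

{(1690, 26), (1690, 8), (2210, 23), (2630, 26), (2630, 38), (4840, 38), (4840, 8), (5870, 7), (7090, 37), (8260, 19)}

ρ[budget→budget2, eid→eid2]: schema becomes (budget2, salary, eid2); tuples unchanged.
Dept ⋈ ρ[budget→budget2, eid→eid2](Dept) (natural join on salary): {(1690, 4810, 38, 1690, 38), (1690, 4810, 38, 2630, 8), (1690, 4810, 38, 4840, 26), (2210, 4380, 19, 2210, 19), (2210, 4380, 19, 8260, 23), (2630, 4810, 8, 1690, 38), (2630, 4810, 8, 2630, 8), (2630, 4810, 8, 4840, 26), (4840, 4810, 26, 1690, 38), (4840, 4810, 26, 2630, 8), (4840, 4810, 26, 4840, 26), (5870, 1750, 37, 5870, 37), (5870, 1750, 37, 7090, 7), (7090, 1750, 7, 5870, 37), (7090, 1750, 7, 7090, 7), (8260, 4380, 23, 2210, 19), (8260, 4380, 23, 8260, 23)}
Selection budget != budget2: {(1690, 4810, 38, 2630, 8), (1690, 4810, 38, 4840, 26), (2210, 4380, 19, 8260, 23), (2630, 4810, 8, 1690, 38), (2630, 4810, 8, 4840, 26), (4840, 4810, 26, 1690, 38), (4840, 4810, 26, 2630, 8), (5870, 1750, 37, 7090, 7), (7090, 1750, 7, 5870, 37), (8260, 4380, 23, 2210, 19)}
π[budget2, eid]: project onto (budget2, eid) → {(1690, 26), (1690, 8), (2210, 23), (2630, 26), (2630, 38), (4840, 38), (4840, 8), (5870, 7), (7090, 37), (8260, 19)}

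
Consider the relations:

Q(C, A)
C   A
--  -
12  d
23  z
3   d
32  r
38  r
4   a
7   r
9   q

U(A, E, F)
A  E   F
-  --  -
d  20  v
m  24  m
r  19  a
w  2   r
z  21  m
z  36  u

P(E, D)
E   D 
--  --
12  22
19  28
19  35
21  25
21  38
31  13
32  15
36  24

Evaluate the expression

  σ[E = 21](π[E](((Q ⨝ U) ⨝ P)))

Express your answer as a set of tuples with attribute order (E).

Natural join on A: {(12, d, 20, v), (23, z, 21, m), (23, z, 36, u), (3, d, 20, v), (32, r, 19, a), (38, r, 19, a), (7, r, 19, a)}
Natural join on E: {(23, z, 21, m, 25), (23, z, 21, m, 38), (23, z, 36, u, 24), (32, r, 19, a, 28), (32, r, 19, a, 35), (38, r, 19, a, 28), (38, r, 19, a, 35), (7, r, 19, a, 28), (7, r, 19, a, 35)}
Projecting to E (6 duplicate(s) eliminated): {19, 21, 36}
Apply σ_{E = 21}; surviving tuples: {21}

{21}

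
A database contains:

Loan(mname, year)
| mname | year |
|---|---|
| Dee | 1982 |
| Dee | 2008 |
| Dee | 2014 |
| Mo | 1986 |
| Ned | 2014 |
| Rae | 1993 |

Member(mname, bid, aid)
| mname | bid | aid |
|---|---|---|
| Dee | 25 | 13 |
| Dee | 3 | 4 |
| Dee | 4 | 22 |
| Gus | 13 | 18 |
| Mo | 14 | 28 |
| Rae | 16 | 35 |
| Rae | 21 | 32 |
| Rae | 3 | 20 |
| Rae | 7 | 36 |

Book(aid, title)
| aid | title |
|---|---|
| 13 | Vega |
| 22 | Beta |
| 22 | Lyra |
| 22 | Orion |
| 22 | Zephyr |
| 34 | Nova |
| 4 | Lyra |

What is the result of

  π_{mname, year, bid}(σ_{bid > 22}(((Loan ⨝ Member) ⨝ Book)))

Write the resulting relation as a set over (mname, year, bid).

Joining Loan and Member on mname yields {(Dee, 1982, 25, 13), (Dee, 1982, 3, 4), (Dee, 1982, 4, 22), (Dee, 2008, 25, 13), (Dee, 2008, 3, 4), (Dee, 2008, 4, 22), (Dee, 2014, 25, 13), (Dee, 2014, 3, 4), (Dee, 2014, 4, 22), (Mo, 1986, 14, 28), (Rae, 1993, 16, 35), (Rae, 1993, 21, 32), (Rae, 1993, 3, 20), (Rae, 1993, 7, 36)}.
Joining (Loan ⨝ Member) and Book on aid yields {(Dee, 1982, 25, 13, Vega), (Dee, 1982, 3, 4, Lyra), (Dee, 1982, 4, 22, Beta), (Dee, 1982, 4, 22, Lyra), (Dee, 1982, 4, 22, Orion), (Dee, 1982, 4, 22, Zephyr), (Dee, 2008, 25, 13, Vega), (Dee, 2008, 3, 4, Lyra), (Dee, 2008, 4, 22, Beta), (Dee, 2008, 4, 22, Lyra), (Dee, 2008, 4, 22, Orion), (Dee, 2008, 4, 22, Zephyr), (Dee, 2014, 25, 13, Vega), (Dee, 2014, 3, 4, Lyra), (Dee, 2014, 4, 22, Beta), (Dee, 2014, 4, 22, Lyra), (Dee, 2014, 4, 22, Orion), (Dee, 2014, 4, 22, Zephyr)}.
Apply σ_{bid > 22}; surviving tuples: {(Dee, 1982, 25, 13, Vega), (Dee, 2008, 25, 13, Vega), (Dee, 2014, 25, 13, Vega)}
Projecting to mname, year, bid: {(Dee, 1982, 25), (Dee, 2008, 25), (Dee, 2014, 25)}

{(Dee, 1982, 25), (Dee, 2008, 25), (Dee, 2014, 25)}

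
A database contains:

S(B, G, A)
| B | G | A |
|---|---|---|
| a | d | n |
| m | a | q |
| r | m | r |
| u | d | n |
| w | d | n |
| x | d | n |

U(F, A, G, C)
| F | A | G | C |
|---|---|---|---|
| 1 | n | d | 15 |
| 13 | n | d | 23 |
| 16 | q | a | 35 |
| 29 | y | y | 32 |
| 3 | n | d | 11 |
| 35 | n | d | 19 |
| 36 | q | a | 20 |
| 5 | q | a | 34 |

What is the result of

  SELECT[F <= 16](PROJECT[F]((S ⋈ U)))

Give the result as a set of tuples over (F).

{1, 13, 16, 3, 5}

S ⋈ U (natural join on G, A): {(a, d, n, 1, 15), (a, d, n, 13, 23), (a, d, n, 3, 11), (a, d, n, 35, 19), (m, a, q, 16, 35), (m, a, q, 36, 20), (m, a, q, 5, 34), (u, d, n, 1, 15), (u, d, n, 13, 23), (u, d, n, 3, 11), (u, d, n, 35, 19), (w, d, n, 1, 15), (w, d, n, 13, 23), (w, d, n, 3, 11), (w, d, n, 35, 19), (x, d, n, 1, 15), (x, d, n, 13, 23), (x, d, n, 3, 11), (x, d, n, 35, 19)}
Keep only column(s) F (12 duplicate(s) eliminated): {1, 13, 16, 3, 35, 36, 5}
Selection F <= 16: {1, 13, 16, 3, 5}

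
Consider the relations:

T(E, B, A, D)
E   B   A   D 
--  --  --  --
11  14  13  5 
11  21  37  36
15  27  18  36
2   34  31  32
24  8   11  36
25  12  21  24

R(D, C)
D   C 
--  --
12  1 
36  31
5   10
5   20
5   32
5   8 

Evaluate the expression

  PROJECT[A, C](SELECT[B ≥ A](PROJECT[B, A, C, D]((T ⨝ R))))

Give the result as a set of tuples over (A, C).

{(13, 10), (13, 20), (13, 32), (13, 8), (18, 31)}

Joining T and R on D yields {(11, 14, 13, 5, 10), (11, 14, 13, 5, 20), (11, 14, 13, 5, 32), (11, 14, 13, 5, 8), (11, 21, 37, 36, 31), (15, 27, 18, 36, 31), (24, 8, 11, 36, 31)}.
Keep only column(s) B, A, C, D: {(14, 13, 10, 5), (14, 13, 20, 5), (14, 13, 32, 5), (14, 13, 8, 5), (21, 37, 31, 36), (27, 18, 31, 36), (8, 11, 31, 36)}
Selection B ≥ A: {(14, 13, 10, 5), (14, 13, 20, 5), (14, 13, 32, 5), (14, 13, 8, 5), (27, 18, 31, 36)}
Keep only column(s) A, C: {(13, 10), (13, 20), (13, 32), (13, 8), (18, 31)}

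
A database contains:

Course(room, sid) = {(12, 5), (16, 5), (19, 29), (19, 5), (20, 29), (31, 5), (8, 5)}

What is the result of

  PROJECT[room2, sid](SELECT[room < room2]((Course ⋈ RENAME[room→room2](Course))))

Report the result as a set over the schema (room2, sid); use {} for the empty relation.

{(12, 5), (16, 5), (19, 5), (20, 29), (31, 5)}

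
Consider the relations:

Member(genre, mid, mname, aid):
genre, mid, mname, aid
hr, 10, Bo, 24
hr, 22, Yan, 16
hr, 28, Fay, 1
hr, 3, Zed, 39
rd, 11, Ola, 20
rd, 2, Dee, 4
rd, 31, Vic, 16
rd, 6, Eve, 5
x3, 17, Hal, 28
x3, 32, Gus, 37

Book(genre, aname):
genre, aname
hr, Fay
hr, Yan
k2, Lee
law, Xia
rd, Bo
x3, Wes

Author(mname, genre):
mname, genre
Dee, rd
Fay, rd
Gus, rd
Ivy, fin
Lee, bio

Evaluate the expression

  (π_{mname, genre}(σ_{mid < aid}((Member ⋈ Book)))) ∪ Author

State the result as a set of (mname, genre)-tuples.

{(Bo, hr), (Dee, rd), (Fay, rd), (Gus, rd), (Gus, x3), (Hal, x3), (Ivy, fin), (Lee, bio), (Ola, rd), (Zed, hr)}

Natural join on genre: {(hr, 10, Bo, 24, Fay), (hr, 10, Bo, 24, Yan), (hr, 22, Yan, 16, Fay), (hr, 22, Yan, 16, Yan), (hr, 28, Fay, 1, Fay), (hr, 28, Fay, 1, Yan), (hr, 3, Zed, 39, Fay), (hr, 3, Zed, 39, Yan), (rd, 11, Ola, 20, Bo), (rd, 2, Dee, 4, Bo), (rd, 31, Vic, 16, Bo), (rd, 6, Eve, 5, Bo), (x3, 17, Hal, 28, Wes), (x3, 32, Gus, 37, Wes)}
Apply σ_{mid < aid}; surviving tuples: {(hr, 10, Bo, 24, Fay), (hr, 10, Bo, 24, Yan), (hr, 3, Zed, 39, Fay), (hr, 3, Zed, 39, Yan), (rd, 11, Ola, 20, Bo), (rd, 2, Dee, 4, Bo), (x3, 17, Hal, 28, Wes), (x3, 32, Gus, 37, Wes)}
Projecting to mname, genre (2 duplicate(s) eliminated): {(Bo, hr), (Dee, rd), (Gus, x3), (Hal, x3), (Ola, rd), (Zed, hr)}
Set union of the two operands is {(Bo, hr), (Dee, rd), (Fay, rd), (Gus, rd), (Gus, x3), (Hal, x3), (Ivy, fin), (Lee, bio), (Ola, rd), (Zed, hr)}.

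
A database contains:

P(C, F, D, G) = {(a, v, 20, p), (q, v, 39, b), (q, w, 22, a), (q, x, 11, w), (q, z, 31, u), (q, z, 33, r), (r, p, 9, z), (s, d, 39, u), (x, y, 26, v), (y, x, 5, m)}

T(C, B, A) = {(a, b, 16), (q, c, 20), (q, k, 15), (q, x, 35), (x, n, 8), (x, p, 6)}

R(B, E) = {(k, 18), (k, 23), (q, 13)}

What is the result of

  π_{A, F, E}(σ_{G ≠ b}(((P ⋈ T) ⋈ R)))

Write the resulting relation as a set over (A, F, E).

{(15, w, 18), (15, w, 23), (15, x, 18), (15, x, 23), (15, z, 18), (15, z, 23)}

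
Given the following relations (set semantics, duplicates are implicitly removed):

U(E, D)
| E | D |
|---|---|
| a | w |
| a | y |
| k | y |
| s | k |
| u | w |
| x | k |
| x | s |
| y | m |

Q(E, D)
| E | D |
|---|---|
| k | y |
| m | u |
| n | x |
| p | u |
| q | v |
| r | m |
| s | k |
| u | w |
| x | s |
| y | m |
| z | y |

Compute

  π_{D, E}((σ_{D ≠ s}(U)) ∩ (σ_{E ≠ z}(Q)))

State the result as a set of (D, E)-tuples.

{(k, s), (m, y), (w, u), (y, k)}

Selection D ≠ s: {(a, w), (a, y), (k, y), (s, k), (u, w), (x, k), (y, m)}
Selection E ≠ z: {(k, y), (m, u), (n, x), (p, u), (q, v), (r, m), (s, k), (u, w), (x, s), (y, m)}
Intersection: {(a, w), (a, y), (k, y), (s, k), (u, w), (x, k), (y, m)} with {(k, y), (m, u), (n, x), (p, u), (q, v), (r, m), (s, k), (u, w), (x, s), (y, m)} → {(k, y), (s, k), (u, w), (y, m)}
π[D, E]: project onto (D, E) → {(k, s), (m, y), (w, u), (y, k)}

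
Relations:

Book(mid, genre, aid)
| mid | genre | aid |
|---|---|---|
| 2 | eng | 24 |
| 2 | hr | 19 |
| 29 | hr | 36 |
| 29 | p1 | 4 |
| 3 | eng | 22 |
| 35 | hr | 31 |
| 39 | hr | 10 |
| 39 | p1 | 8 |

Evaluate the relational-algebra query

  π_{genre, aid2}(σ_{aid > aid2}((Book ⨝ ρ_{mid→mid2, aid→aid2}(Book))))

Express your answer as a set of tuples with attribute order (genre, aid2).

ρ[mid→mid2, aid→aid2]: schema becomes (mid2, genre, aid2); tuples unchanged.
Joining Book and ρ_{mid→mid2, aid→aid2}(Book) on genre yields {(2, eng, 24, 2, 24), (2, eng, 24, 3, 22), (2, hr, 19, 2, 19), (2, hr, 19, 29, 36), (2, hr, 19, 35, 31), (2, hr, 19, 39, 10), (29, hr, 36, 2, 19), (29, hr, 36, 29, 36), (29, hr, 36, 35, 31), (29, hr, 36, 39, 10), (29, p1, 4, 29, 4), (29, p1, 4, 39, 8), (3, eng, 22, 2, 24), (3, eng, 22, 3, 22), (35, hr, 31, 2, 19), (35, hr, 31, 29, 36), (35, hr, 31, 35, 31), (35, hr, 31, 39, 10), (39, hr, 10, 2, 19), (39, hr, 10, 29, 36), (39, hr, 10, 35, 31), (39, hr, 10, 39, 10), (39, p1, 8, 29, 4), (39, p1, 8, 39, 8)}.
σ[aid > aid2]: keep tuples satisfying aid > aid2 → {(2, eng, 24, 3, 22), (2, hr, 19, 39, 10), (29, hr, 36, 2, 19), (29, hr, 36, 35, 31), (29, hr, 36, 39, 10), (35, hr, 31, 2, 19), (35, hr, 31, 39, 10), (39, p1, 8, 29, 4)}
π[genre, aid2]: project onto (genre, aid2) (3 duplicate(s) eliminated) → {(eng, 22), (hr, 10), (hr, 19), (hr, 31), (p1, 4)}

{(eng, 22), (hr, 10), (hr, 19), (hr, 31), (p1, 4)}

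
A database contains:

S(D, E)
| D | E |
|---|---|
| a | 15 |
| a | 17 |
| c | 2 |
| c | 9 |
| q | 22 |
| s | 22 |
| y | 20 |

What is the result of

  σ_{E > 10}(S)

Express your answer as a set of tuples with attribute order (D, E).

{(a, 15), (a, 17), (q, 22), (s, 22), (y, 20)}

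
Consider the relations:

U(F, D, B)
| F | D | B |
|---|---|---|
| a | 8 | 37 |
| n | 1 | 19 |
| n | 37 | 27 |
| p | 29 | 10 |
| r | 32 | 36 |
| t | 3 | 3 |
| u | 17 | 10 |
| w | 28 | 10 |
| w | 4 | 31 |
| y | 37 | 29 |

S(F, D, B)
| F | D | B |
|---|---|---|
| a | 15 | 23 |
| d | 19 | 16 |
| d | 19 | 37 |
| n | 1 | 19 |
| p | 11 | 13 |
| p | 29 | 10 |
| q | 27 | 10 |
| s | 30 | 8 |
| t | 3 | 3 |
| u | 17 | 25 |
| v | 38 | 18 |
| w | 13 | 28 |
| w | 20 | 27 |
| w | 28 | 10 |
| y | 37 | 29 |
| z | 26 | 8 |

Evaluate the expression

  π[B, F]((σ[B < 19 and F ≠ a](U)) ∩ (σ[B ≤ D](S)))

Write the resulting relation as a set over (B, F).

{(10, p), (10, w), (3, t)}

Selection B < 19 and F ≠ a: {(p, 29, 10), (t, 3, 3), (u, 17, 10), (w, 28, 10)}
Selection B ≤ D: {(d, 19, 16), (p, 29, 10), (q, 27, 10), (s, 30, 8), (t, 3, 3), (v, 38, 18), (w, 28, 10), (y, 37, 29), (z, 26, 8)}
Set intersection of the two operands is {(p, 29, 10), (t, 3, 3), (w, 28, 10)}.
π[B, F]: project onto (B, F) → {(10, p), (10, w), (3, t)}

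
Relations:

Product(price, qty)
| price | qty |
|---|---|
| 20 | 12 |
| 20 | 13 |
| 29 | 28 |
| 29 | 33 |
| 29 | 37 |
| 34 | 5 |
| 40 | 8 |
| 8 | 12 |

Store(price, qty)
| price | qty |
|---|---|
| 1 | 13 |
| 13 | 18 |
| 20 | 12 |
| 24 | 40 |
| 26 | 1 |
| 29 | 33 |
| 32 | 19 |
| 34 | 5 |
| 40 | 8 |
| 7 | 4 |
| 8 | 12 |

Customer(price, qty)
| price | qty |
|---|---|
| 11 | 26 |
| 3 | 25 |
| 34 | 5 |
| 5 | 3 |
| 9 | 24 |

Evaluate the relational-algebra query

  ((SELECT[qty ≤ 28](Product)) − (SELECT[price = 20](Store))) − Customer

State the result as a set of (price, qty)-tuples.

Apply σ_{qty ≤ 28}; surviving tuples: {(20, 12), (20, 13), (29, 28), (34, 5), (40, 8), (8, 12)}
Apply σ_{price = 20}; surviving tuples: {(20, 12)}
Taking the difference: {(20, 13), (29, 28), (34, 5), (40, 8), (8, 12)}
Taking the difference: {(20, 13), (29, 28), (40, 8), (8, 12)}

{(20, 13), (29, 28), (40, 8), (8, 12)}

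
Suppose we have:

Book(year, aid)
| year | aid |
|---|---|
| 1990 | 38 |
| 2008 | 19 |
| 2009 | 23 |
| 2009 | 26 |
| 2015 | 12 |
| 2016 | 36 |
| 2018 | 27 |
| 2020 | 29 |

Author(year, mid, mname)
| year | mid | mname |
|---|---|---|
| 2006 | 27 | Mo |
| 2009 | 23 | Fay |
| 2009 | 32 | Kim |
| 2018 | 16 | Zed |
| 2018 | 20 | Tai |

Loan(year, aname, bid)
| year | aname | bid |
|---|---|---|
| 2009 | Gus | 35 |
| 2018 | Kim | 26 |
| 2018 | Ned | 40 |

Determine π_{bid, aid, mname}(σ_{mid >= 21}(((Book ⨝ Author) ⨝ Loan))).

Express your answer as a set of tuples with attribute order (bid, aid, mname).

{(35, 23, Fay), (35, 23, Kim), (35, 26, Fay), (35, 26, Kim)}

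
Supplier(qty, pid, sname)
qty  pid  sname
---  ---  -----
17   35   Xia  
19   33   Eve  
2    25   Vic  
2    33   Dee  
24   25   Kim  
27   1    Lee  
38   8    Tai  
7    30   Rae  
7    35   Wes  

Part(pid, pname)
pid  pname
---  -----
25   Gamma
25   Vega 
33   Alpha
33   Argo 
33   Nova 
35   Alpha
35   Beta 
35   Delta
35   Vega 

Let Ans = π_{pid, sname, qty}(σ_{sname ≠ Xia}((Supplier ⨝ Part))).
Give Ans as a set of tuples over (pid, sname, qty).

{(25, Kim, 24), (25, Vic, 2), (33, Dee, 2), (33, Eve, 19), (35, Wes, 7)}

Natural join on pid: {(17, 35, Xia, Alpha), (17, 35, Xia, Beta), (17, 35, Xia, Delta), (17, 35, Xia, Vega), (19, 33, Eve, Alpha), (19, 33, Eve, Argo), (19, 33, Eve, Nova), (2, 25, Vic, Gamma), (2, 25, Vic, Vega), (2, 33, Dee, Alpha), (2, 33, Dee, Argo), (2, 33, Dee, Nova), (24, 25, Kim, Gamma), (24, 25, Kim, Vega), (7, 35, Wes, Alpha), (7, 35, Wes, Beta), (7, 35, Wes, Delta), (7, 35, Wes, Vega)}
Filtering on sname ≠ Xia leaves {(19, 33, Eve, Alpha), (19, 33, Eve, Argo), (19, 33, Eve, Nova), (2, 25, Vic, Gamma), (2, 25, Vic, Vega), (2, 33, Dee, Alpha), (2, 33, Dee, Argo), (2, 33, Dee, Nova), (24, 25, Kim, Gamma), (24, 25, Kim, Vega), (7, 35, Wes, Alpha), (7, 35, Wes, Beta), (7, 35, Wes, Delta), (7, 35, Wes, Vega)}.
Keep only column(s) pid, sname, qty (9 duplicate(s) eliminated): {(25, Kim, 24), (25, Vic, 2), (33, Dee, 2), (33, Eve, 19), (35, Wes, 7)}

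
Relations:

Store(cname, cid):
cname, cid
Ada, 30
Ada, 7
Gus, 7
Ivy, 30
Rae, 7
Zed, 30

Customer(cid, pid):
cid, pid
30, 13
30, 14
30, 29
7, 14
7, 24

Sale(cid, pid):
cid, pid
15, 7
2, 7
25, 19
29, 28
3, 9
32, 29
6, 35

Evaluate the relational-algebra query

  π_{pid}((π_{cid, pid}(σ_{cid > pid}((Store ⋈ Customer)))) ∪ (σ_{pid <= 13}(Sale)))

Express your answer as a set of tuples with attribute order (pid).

Joining Store and Customer on cid yields {(Ada, 30, 13), (Ada, 30, 14), (Ada, 30, 29), (Ada, 7, 14), (Ada, 7, 24), (Gus, 7, 14), (Gus, 7, 24), (Ivy, 30, 13), (Ivy, 30, 14), (Ivy, 30, 29), (Rae, 7, 14), (Rae, 7, 24), (Zed, 30, 13), (Zed, 30, 14), (Zed, 30, 29)}.
Apply σ_{cid > pid}; surviving tuples: {(Ada, 30, 13), (Ada, 30, 14), (Ada, 30, 29), (Ivy, 30, 13), (Ivy, 30, 14), (Ivy, 30, 29), (Zed, 30, 13), (Zed, 30, 14), (Zed, 30, 29)}
π_{cid, pid} gives {(30, 13), (30, 14), (30, 29)} (6 duplicate(s) eliminated).
Apply σ_{pid <= 13}; surviving tuples: {(15, 7), (2, 7), (3, 9)}
Union: {(30, 13), (30, 14), (30, 29)} with {(15, 7), (2, 7), (3, 9)} → {(15, 7), (2, 7), (3, 9), (30, 13), (30, 14), (30, 29)}
π_{pid} gives {13, 14, 29, 7, 9} (1 duplicate(s) eliminated).

{13, 14, 29, 7, 9}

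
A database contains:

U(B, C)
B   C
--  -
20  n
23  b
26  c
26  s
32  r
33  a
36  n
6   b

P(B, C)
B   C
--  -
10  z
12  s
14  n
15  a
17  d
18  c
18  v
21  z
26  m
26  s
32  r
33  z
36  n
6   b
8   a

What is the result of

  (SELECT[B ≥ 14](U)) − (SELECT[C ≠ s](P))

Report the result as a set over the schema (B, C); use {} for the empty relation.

{(20, n), (23, b), (26, c), (26, s), (33, a)}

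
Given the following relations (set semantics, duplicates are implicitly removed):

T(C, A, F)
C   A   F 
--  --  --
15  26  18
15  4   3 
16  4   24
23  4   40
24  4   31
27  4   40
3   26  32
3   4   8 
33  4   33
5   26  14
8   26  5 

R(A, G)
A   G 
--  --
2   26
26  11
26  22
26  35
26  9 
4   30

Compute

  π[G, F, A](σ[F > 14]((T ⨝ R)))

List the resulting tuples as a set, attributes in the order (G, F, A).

{(11, 18, 26), (11, 32, 26), (22, 18, 26), (22, 32, 26), (30, 24, 4), (30, 31, 4), (30, 33, 4), (30, 40, 4), (35, 18, 26), (35, 32, 26), (9, 18, 26), (9, 32, 26)}

Natural join on A: {(15, 26, 18, 11), (15, 26, 18, 22), (15, 26, 18, 35), (15, 26, 18, 9), (15, 4, 3, 30), (16, 4, 24, 30), (23, 4, 40, 30), (24, 4, 31, 30), (27, 4, 40, 30), (3, 26, 32, 11), (3, 26, 32, 22), (3, 26, 32, 35), (3, 26, 32, 9), (3, 4, 8, 30), (33, 4, 33, 30), (5, 26, 14, 11), (5, 26, 14, 22), (5, 26, 14, 35), (5, 26, 14, 9), (8, 26, 5, 11), (8, 26, 5, 22), (8, 26, 5, 35), (8, 26, 5, 9)}
Apply σ_{F > 14}; surviving tuples: {(15, 26, 18, 11), (15, 26, 18, 22), (15, 26, 18, 35), (15, 26, 18, 9), (16, 4, 24, 30), (23, 4, 40, 30), (24, 4, 31, 30), (27, 4, 40, 30), (3, 26, 32, 11), (3, 26, 32, 22), (3, 26, 32, 35), (3, 26, 32, 9), (33, 4, 33, 30)}
Keep only column(s) G, F, A (1 duplicate(s) eliminated): {(11, 18, 26), (11, 32, 26), (22, 18, 26), (22, 32, 26), (30, 24, 4), (30, 31, 4), (30, 33, 4), (30, 40, 4), (35, 18, 26), (35, 32, 26), (9, 18, 26), (9, 32, 26)}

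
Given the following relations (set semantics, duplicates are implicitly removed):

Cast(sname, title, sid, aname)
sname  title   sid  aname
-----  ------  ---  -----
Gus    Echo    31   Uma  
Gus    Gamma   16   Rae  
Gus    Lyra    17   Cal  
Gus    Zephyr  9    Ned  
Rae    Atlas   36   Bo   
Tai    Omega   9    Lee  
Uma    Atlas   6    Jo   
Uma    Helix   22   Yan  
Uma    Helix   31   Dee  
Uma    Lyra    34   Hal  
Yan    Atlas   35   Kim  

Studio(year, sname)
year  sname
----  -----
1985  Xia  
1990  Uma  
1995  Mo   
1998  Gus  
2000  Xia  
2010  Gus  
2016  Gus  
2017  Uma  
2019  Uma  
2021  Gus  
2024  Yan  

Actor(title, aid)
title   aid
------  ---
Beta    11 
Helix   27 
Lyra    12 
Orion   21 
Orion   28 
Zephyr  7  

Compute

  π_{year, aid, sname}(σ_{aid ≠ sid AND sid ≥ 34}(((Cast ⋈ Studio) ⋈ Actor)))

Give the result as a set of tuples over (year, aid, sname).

{(1990, 12, Uma), (2017, 12, Uma), (2019, 12, Uma)}

Cast ⋈ Studio (natural join on sname): {(Gus, Echo, 31, Uma, 1998), (Gus, Echo, 31, Uma, 2010), (Gus, Echo, 31, Uma, 2016), (Gus, Echo, 31, Uma, 2021), (Gus, Gamma, 16, Rae, 1998), (Gus, Gamma, 16, Rae, 2010), (Gus, Gamma, 16, Rae, 2016), (Gus, Gamma, 16, Rae, 2021), (Gus, Lyra, 17, Cal, 1998), (Gus, Lyra, 17, Cal, 2010), (Gus, Lyra, 17, Cal, 2016), (Gus, Lyra, 17, Cal, 2021), (Gus, Zephyr, 9, Ned, 1998), (Gus, Zephyr, 9, Ned, 2010), (Gus, Zephyr, 9, Ned, 2016), (Gus, Zephyr, 9, Ned, 2021), (Uma, Atlas, 6, Jo, 1990), (Uma, Atlas, 6, Jo, 2017), (Uma, Atlas, 6, Jo, 2019), (Uma, Helix, 22, Yan, 1990), (Uma, Helix, 22, Yan, 2017), (Uma, Helix, 22, Yan, 2019), (Uma, Helix, 31, Dee, 1990), (Uma, Helix, 31, Dee, 2017), (Uma, Helix, 31, Dee, 2019), (Uma, Lyra, 34, Hal, 1990), (Uma, Lyra, 34, Hal, 2017), (Uma, Lyra, 34, Hal, 2019), (Yan, Atlas, 35, Kim, 2024)}
(Cast ⋈ Studio) ⋈ Actor (natural join on title): {(Gus, Lyra, 17, Cal, 1998, 12), (Gus, Lyra, 17, Cal, 2010, 12), (Gus, Lyra, 17, Cal, 2016, 12), (Gus, Lyra, 17, Cal, 2021, 12), (Gus, Zephyr, 9, Ned, 1998, 7), (Gus, Zephyr, 9, Ned, 2010, 7), (Gus, Zephyr, 9, Ned, 2016, 7), (Gus, Zephyr, 9, Ned, 2021, 7), (Uma, Helix, 22, Yan, 1990, 27), (Uma, Helix, 22, Yan, 2017, 27), (Uma, Helix, 22, Yan, 2019, 27), (Uma, Helix, 31, Dee, 1990, 27), (Uma, Helix, 31, Dee, 2017, 27), (Uma, Helix, 31, Dee, 2019, 27), (Uma, Lyra, 34, Hal, 1990, 12), (Uma, Lyra, 34, Hal, 2017, 12), (Uma, Lyra, 34, Hal, 2019, 12)}
σ[aid ≠ sid AND sid ≥ 34]: keep tuples satisfying aid ≠ sid AND sid ≥ 34 → {(Uma, Lyra, 34, Hal, 1990, 12), (Uma, Lyra, 34, Hal, 2017, 12), (Uma, Lyra, 34, Hal, 2019, 12)}
Projecting to year, aid, sname: {(1990, 12, Uma), (2017, 12, Uma), (2019, 12, Uma)}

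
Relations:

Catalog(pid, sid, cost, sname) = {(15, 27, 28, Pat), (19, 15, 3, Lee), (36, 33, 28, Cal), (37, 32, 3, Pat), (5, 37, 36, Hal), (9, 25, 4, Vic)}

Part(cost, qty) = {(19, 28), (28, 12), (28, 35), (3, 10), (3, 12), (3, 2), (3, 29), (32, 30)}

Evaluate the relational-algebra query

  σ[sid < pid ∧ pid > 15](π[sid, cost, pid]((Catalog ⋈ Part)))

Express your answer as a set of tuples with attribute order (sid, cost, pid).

{(15, 3, 19), (32, 3, 37), (33, 28, 36)}

Natural join on cost: {(15, 27, 28, Pat, 12), (15, 27, 28, Pat, 35), (19, 15, 3, Lee, 10), (19, 15, 3, Lee, 12), (19, 15, 3, Lee, 2), (19, 15, 3, Lee, 29), (36, 33, 28, Cal, 12), (36, 33, 28, Cal, 35), (37, 32, 3, Pat, 10), (37, 32, 3, Pat, 12), (37, 32, 3, Pat, 2), (37, 32, 3, Pat, 29)}
π_{sid, cost, pid} gives {(15, 3, 19), (27, 28, 15), (32, 3, 37), (33, 28, 36)} (8 duplicate(s) eliminated).
Filtering on sid < pid ∧ pid > 15 leaves {(15, 3, 19), (32, 3, 37), (33, 28, 36)}.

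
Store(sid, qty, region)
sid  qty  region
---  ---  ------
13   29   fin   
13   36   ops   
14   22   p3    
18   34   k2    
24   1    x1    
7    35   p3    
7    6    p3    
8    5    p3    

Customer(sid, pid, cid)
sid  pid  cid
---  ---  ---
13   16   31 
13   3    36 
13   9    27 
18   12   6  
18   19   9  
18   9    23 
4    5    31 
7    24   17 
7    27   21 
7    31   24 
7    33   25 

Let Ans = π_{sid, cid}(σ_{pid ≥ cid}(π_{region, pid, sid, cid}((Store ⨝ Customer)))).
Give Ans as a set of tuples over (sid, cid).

{(18, 6), (18, 9), (7, 17), (7, 21), (7, 24), (7, 25)}

Store ⋈ Customer (natural join on sid): {(13, 29, fin, 16, 31), (13, 29, fin, 3, 36), (13, 29, fin, 9, 27), (13, 36, ops, 16, 31), (13, 36, ops, 3, 36), (13, 36, ops, 9, 27), (18, 34, k2, 12, 6), (18, 34, k2, 19, 9), (18, 34, k2, 9, 23), (7, 35, p3, 24, 17), (7, 35, p3, 27, 21), (7, 35, p3, 31, 24), (7, 35, p3, 33, 25), (7, 6, p3, 24, 17), (7, 6, p3, 27, 21), (7, 6, p3, 31, 24), (7, 6, p3, 33, 25)}
Projecting to region, pid, sid, cid (4 duplicate(s) eliminated): {(fin, 16, 13, 31), (fin, 3, 13, 36), (fin, 9, 13, 27), (k2, 12, 18, 6), (k2, 19, 18, 9), (k2, 9, 18, 23), (ops, 16, 13, 31), (ops, 3, 13, 36), (ops, 9, 13, 27), (p3, 24, 7, 17), (p3, 27, 7, 21), (p3, 31, 7, 24), (p3, 33, 7, 25)}
Selection pid ≥ cid: {(k2, 12, 18, 6), (k2, 19, 18, 9), (p3, 24, 7, 17), (p3, 27, 7, 21), (p3, 31, 7, 24), (p3, 33, 7, 25)}
Projecting to sid, cid: {(18, 6), (18, 9), (7, 17), (7, 21), (7, 24), (7, 25)}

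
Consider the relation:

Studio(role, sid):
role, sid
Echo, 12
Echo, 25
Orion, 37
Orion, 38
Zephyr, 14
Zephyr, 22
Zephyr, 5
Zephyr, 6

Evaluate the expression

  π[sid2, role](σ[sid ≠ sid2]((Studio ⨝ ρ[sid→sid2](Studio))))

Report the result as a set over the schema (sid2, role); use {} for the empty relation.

{(12, Echo), (14, Zephyr), (22, Zephyr), (25, Echo), (37, Orion), (38, Orion), (5, Zephyr), (6, Zephyr)}

ρ[sid→sid2]: schema becomes (role, sid2); tuples unchanged.
Studio ⋈ ρ[sid→sid2](Studio) (natural join on role): {(Echo, 12, 12), (Echo, 12, 25), (Echo, 25, 12), (Echo, 25, 25), (Orion, 37, 37), (Orion, 37, 38), (Orion, 38, 37), (Orion, 38, 38), (Zephyr, 14, 14), (Zephyr, 14, 22), (Zephyr, 14, 5), (Zephyr, 14, 6), (Zephyr, 22, 14), (Zephyr, 22, 22), (Zephyr, 22, 5), (Zephyr, 22, 6), (Zephyr, 5, 14), (Zephyr, 5, 22), (Zephyr, 5, 5), (Zephyr, 5, 6), (Zephyr, 6, 14), (Zephyr, 6, 22), (Zephyr, 6, 5), (Zephyr, 6, 6)}
Selection sid ≠ sid2: {(Echo, 12, 25), (Echo, 25, 12), (Orion, 37, 38), (Orion, 38, 37), (Zephyr, 14, 22), (Zephyr, 14, 5), (Zephyr, 14, 6), (Zephyr, 22, 14), (Zephyr, 22, 5), (Zephyr, 22, 6), (Zephyr, 5, 14), (Zephyr, 5, 22), (Zephyr, 5, 6), (Zephyr, 6, 14), (Zephyr, 6, 22), (Zephyr, 6, 5)}
Projecting to sid2, role (8 duplicate(s) eliminated): {(12, Echo), (14, Zephyr), (22, Zephyr), (25, Echo), (37, Orion), (38, Orion), (5, Zephyr), (6, Zephyr)}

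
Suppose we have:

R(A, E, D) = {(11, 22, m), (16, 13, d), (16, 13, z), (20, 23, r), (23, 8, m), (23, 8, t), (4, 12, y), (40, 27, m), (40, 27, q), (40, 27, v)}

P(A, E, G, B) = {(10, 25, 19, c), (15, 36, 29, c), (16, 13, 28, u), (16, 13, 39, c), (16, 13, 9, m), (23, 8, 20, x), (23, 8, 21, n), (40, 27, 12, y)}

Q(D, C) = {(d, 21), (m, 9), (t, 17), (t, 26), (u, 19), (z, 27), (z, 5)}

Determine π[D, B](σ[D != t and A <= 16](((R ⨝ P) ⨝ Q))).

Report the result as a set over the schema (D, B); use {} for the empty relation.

Natural join on A, E: {(16, 13, d, 28, u), (16, 13, d, 39, c), (16, 13, d, 9, m), (16, 13, z, 28, u), (16, 13, z, 39, c), (16, 13, z, 9, m), (23, 8, m, 20, x), (23, 8, m, 21, n), (23, 8, t, 20, x), (23, 8, t, 21, n), (40, 27, m, 12, y), (40, 27, q, 12, y), (40, 27, v, 12, y)}
Natural join on D: {(16, 13, d, 28, u, 21), (16, 13, d, 39, c, 21), (16, 13, d, 9, m, 21), (16, 13, z, 28, u, 27), (16, 13, z, 28, u, 5), (16, 13, z, 39, c, 27), (16, 13, z, 39, c, 5), (16, 13, z, 9, m, 27), (16, 13, z, 9, m, 5), (23, 8, m, 20, x, 9), (23, 8, m, 21, n, 9), (23, 8, t, 20, x, 17), (23, 8, t, 20, x, 26), (23, 8, t, 21, n, 17), (23, 8, t, 21, n, 26), (40, 27, m, 12, y, 9)}
Apply σ_{D != t and A <= 16}; surviving tuples: {(16, 13, d, 28, u, 21), (16, 13, d, 39, c, 21), (16, 13, d, 9, m, 21), (16, 13, z, 28, u, 27), (16, 13, z, 28, u, 5), (16, 13, z, 39, c, 27), (16, 13, z, 39, c, 5), (16, 13, z, 9, m, 27), (16, 13, z, 9, m, 5)}
π_{D, B} gives {(d, c), (d, m), (d, u), (z, c), (z, m), (z, u)} (3 duplicate(s) eliminated).

{(d, c), (d, m), (d, u), (z, c), (z, m), (z, u)}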